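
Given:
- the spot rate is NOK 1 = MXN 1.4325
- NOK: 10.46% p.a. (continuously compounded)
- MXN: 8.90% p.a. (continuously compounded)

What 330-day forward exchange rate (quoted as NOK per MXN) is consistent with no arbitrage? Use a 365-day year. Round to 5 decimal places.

0.70800

T = 330/365 years.
MXN growth factor: e^(0.0890×330/365) = 1.0837917.
NOK accumulates by e^(0.1046×330/365) = 1.099186.
CIP: F = S · (grow MXN)/(grow NOK) = 1.4325 × 1.0837917/1.099186 = 1.412438 MXN per NOK.
Quoted the other way: 1/1.412438 = 0.70800 NOK per MXN.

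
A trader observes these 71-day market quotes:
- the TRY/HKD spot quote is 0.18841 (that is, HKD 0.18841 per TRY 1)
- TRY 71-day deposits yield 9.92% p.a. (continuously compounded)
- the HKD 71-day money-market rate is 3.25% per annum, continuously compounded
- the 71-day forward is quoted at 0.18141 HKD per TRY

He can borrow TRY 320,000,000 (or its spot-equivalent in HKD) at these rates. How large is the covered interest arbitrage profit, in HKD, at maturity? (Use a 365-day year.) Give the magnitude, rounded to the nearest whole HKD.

HKD 1,491,304

T = 71/365 years.
Keep in TRY, deliver into the forward: 320,000,000·1.0194838179·0.18141 = HKD 59,182,259.01.
Swap to HKD now, deposit: 320,000,000·0.18841·1.0063419433 = HKD 60,673,563.37.
The quoted forward undervalues TRY, so borrow TRY, convert to HKD at spot, deposit the HKD at 3.25%, and buy TRY forward at 0.18141 to cover the loan.
The gap between the two covered legs is HKD 1,491,304.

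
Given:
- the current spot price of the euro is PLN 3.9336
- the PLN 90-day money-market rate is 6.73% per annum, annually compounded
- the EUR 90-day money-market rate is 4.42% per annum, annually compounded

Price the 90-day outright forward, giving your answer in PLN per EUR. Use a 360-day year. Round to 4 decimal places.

3.9552

T = 90/360 years.
PLN growth factor: (1 + 0.0673)^(90/360) = 1.0164163.
Growth of 1 EUR over T: (1 + 0.0442)^(90/360) = 1.0108714.
So F = 3.9336 × 1.0164163 / 1.0108714 = 3.955177 (PLN/EUR).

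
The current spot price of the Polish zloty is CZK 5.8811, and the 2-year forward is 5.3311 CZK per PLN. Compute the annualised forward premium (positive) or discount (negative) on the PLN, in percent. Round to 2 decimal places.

-4.68%

T = 2 years.
(F − S)/S = (5.3311 − 5.8811)/5.8811 = -0.0935199.
Per annum: -0.0935199 / 2 = -0.046760 = -4.68%.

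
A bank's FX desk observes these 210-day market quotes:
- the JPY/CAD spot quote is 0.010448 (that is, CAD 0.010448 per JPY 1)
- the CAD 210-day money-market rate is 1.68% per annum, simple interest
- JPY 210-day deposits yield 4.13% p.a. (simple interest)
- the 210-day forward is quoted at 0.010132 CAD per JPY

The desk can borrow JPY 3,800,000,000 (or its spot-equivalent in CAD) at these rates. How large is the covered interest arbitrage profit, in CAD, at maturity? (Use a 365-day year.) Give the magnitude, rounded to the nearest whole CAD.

T = 210/365 years.
Route A — deposit JPY, sell forward: 3,800,000,000 × 1.0237616438 × 0.010132 = CAD 39,416,461.30.
Route B — convert at spot, deposit CAD: 3,800,000,000 × 0.010448 × 1.0096657534 = CAD 40,086,153.61.
The quoted forward undervalues JPY, so borrow JPY, convert to CAD at spot, deposit the CAD at 1.68%, and buy JPY forward at 0.010132 to cover the loan.
The gap between the two covered legs is CAD 669,692.

CAD 669,692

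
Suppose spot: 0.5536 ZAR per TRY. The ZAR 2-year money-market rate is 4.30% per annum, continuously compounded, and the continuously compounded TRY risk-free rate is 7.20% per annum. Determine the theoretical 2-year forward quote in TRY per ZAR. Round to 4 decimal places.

T = 2 years.
ZAR growth factor: e^(0.0430×2) = 1.0898063.
TRY accumulates by e^(0.0720×2) = 1.1548841.
So F = 0.5536 × 1.0898063 / 1.1548841 = 0.5224046 (ZAR/TRY).
Invert for TRY per ZAR: 1 / 0.5224046 = 1.9142.

1.9142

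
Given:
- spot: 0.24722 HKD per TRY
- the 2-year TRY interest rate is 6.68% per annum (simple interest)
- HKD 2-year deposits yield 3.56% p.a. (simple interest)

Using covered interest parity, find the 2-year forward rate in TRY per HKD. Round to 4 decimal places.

4.2806

T = 2 years.
HKD accumulates by 1 + 0.0356×2 = 1.071200.
TRY growth factor: 1 + 0.0668×2 = 1.133600.
CIP: F = S · (grow HKD)/(grow TRY) = 0.24722 × 1.071200/1.133600 = 0.2336116 HKD per TRY.
Quoted the other way: 1/0.2336116 = 4.2806 TRY per HKD.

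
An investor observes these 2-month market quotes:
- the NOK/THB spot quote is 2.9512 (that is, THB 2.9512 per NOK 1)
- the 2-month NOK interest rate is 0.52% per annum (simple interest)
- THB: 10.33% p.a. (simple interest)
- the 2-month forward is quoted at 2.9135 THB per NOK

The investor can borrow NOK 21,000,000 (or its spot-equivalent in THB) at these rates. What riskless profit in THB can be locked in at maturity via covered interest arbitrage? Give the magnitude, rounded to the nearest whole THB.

THB 1,805,681

T = 2/12 years.
Route A — deposit NOK, sell forward: 21,000,000 × 1.0008666667 × 2.9135 = THB 61,236,525.70.
Route B — convert at spot, deposit THB: 21,000,000 × 2.9512 × 1.0172166667 = THB 63,042,206.36.
The quoted forward undervalues NOK, so borrow NOK, convert to THB at spot, deposit the THB at 10.33%, and buy NOK forward at 2.9135 to cover the loan.
Profit = 63,042,206.36 − 61,236,525.70 = THB 1,805,681.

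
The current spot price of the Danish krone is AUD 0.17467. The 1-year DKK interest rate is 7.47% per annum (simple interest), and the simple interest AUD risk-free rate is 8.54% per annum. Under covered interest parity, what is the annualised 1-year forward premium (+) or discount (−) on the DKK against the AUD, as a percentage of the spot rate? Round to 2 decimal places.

T = 1 year.
No-arbitrage forward: 0.17467 × 1.085400 / 1.074700 = 0.17640906 AUD/DKK.
(F − S)/S ÷ T = (0.17640906 − 0.17467)/0.17467/1 = 0.009956 → 1.00%.

+1.00%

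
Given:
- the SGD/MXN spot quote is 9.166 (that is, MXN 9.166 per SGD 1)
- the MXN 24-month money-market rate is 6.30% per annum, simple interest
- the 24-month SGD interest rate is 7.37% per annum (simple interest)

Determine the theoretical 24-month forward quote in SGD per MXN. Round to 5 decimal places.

T = 2 years.
Growth of 1 MXN over T: 1 + 0.0630×2 = 1.126000.
SGD growth factor: 1 + 0.0737×2 = 1.147400.
Forward (MXN per SGD) = 9.166 × 1.126000 / 1.147400 = 8.995046.
Invert for SGD per MXN: 1 / 8.995046 = 0.11117.

0.11117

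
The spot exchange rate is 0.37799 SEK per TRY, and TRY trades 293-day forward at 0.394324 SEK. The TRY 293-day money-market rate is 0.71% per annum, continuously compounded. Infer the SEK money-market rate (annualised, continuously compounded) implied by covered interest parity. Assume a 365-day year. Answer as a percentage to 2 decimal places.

5.98%

T = 293/365 years.
By CIP, F/S equals the SEK-to-TRY growth ratio: 0.394324/0.37799 = 1.0432128.
The TRY side grows by e^(0.0071×293/365) = 1.0057157.
So the SEK growth factor = 1.0491755.
r = ln(1.0491755)/(293/365) = 0.059801 → 5.98%.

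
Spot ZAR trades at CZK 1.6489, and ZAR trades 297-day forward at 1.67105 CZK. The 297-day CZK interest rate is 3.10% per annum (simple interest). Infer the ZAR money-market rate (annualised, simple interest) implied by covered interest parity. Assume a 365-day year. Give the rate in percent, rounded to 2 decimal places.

T = 297/365 years.
CIP gives F = S · g_CZK/g_ZAR, so g_CZK/g_ZAR = 1.67105/1.6489 = 1.0134332.
CZK growth factor: 1 + 0.0310×297/365 = 1.0252247.
That pins the ZAR growth at 1.0116352.
r = (1.0116352 − 1)/(297/365) = 0.014299 → 1.43%.

1.43%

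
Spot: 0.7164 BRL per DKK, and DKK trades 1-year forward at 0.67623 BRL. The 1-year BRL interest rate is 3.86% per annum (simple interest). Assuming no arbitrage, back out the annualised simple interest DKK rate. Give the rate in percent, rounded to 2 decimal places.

10.03%

T = 1 year.
F/S = 0.67623/0.7164 = 0.9439280 = (growth of BRL) / (growth of DKK).
BRL growth factor: 1 + 0.0386×1 = 1.038600.
So the DKK growth factor = 1.1002958.
r = (1.1002958 − 1)/1 = 0.100296 → 10.03%.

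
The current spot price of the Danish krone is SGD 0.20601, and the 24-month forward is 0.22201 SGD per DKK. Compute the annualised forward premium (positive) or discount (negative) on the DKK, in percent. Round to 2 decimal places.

T = 2 years.
Period premium: (0.22201 − 0.20601)/0.20601 = 0.0776661.
Per annum: 0.0776661 / 2 = 0.038833 = 3.88%.

+3.88%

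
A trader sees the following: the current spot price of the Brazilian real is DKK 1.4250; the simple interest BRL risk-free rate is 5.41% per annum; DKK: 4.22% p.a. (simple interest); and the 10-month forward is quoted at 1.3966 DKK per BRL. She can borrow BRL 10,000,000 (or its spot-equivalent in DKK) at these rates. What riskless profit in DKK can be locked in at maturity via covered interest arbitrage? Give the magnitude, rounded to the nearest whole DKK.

DKK 155,491

T = 10/12 years.
Keep in BRL, deliver into the forward: 10,000,000·1.0450833333·1.3966 = DKK 14,595,633.83.
Swap to DKK now, deposit: 10,000,000·1.4250·1.0351666667 = DKK 14,751,125.00.
The quoted forward undervalues BRL, so borrow BRL, convert to DKK at spot, deposit the DKK at 4.22%, and buy BRL forward at 1.3966 to cover the loan.
Arbitrage profit = |14,595,633.83 − 14,751,125.00| = DKK 155,491.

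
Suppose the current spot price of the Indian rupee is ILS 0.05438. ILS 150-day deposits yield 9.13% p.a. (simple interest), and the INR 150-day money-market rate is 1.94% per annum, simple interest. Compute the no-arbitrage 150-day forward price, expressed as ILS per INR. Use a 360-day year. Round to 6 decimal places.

T = 150/360 years.
ILS growth factor: 1 + 0.0913×150/360 = 1.0380417.
INR accumulates by 1 + 0.0194×150/360 = 1.0080833.
So F = 0.05438 × 1.0380417 / 1.0080833 = 0.05599607 (ILS/INR).

0.055996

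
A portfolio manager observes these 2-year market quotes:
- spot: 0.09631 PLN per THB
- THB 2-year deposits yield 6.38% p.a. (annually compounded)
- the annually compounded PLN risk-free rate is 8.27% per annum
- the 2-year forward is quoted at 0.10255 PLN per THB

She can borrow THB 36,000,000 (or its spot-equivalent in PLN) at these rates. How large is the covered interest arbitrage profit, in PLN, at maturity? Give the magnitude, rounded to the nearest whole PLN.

T = 2 years.
Keep in THB, deliver into the forward: 36,000,000·1.13167044·0.10255 = PLN 4,177,900.93.
Swap to PLN now, deposit: 36,000,000·0.09631·1.17223929 = PLN 4,064,341.18.
The quoted forward overvalues THB, so borrow PLN, buy THB at spot, deposit the THB at 6.38%, and sell the proceeds forward at 0.10255.
The gap between the two covered legs is PLN 113,560.

PLN 113,560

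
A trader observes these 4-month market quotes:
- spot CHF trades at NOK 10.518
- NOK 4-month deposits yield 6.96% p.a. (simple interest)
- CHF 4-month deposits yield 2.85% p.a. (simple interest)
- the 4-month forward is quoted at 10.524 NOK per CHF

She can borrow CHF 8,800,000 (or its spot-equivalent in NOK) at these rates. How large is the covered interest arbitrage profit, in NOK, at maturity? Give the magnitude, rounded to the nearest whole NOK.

T = 4/12 years.
Route A — deposit CHF, sell forward: 8,800,000 × 1.009500 × 10.524 = NOK 93,491,006.40.
Route B — convert at spot, deposit NOK: 8,800,000 × 10.518 × 1.023200 = NOK 94,705,754.88.
The quoted forward undervalues CHF, so borrow CHF, convert to NOK at spot, deposit the NOK at 6.96%, and buy CHF forward at 10.524 to cover the loan.
Arbitrage profit = |93,491,006.40 − 94,705,754.88| = NOK 1,214,748.

NOK 1,214,748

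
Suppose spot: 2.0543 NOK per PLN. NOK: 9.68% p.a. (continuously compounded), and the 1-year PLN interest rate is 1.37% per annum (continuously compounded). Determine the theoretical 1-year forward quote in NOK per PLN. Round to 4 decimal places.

2.2323

T = 1 year.
NOK growth factor: e^(0.0968×1) = 1.101640.
PLN growth factor: e^(0.0137×1) = 1.0137943.
So F = 2.0543 × 1.101640 / 1.0137943 = 2.232306 (NOK/PLN).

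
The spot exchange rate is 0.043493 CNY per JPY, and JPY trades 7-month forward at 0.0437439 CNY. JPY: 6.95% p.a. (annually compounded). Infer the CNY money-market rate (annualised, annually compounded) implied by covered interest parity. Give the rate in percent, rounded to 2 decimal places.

8.01%

T = 7/12 years.
By CIP, F/S equals the CNY-to-JPY growth ratio: 0.0437439/0.043493 = 1.0057687.
JPY growth factor: (1 + 0.0695)^(7/12) = 1.0399732.
So the CNY growth factor = 1.0459725.
Annualise: 1.0459725^(12/7) − 1 = 0.080098 = 8.01%.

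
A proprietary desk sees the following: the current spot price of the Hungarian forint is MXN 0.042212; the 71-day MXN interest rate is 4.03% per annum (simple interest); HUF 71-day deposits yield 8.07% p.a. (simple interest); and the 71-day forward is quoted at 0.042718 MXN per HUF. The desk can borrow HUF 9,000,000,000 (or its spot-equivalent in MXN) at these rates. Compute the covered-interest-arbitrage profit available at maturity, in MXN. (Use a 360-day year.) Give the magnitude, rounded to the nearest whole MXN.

MXN 7,653,503

T = 71/360 years.
Invest the HUF and cover forward: 9,000,000,000 × 1.01591583333 × 0.042718 = MXN 390,581,033.11.
Convert at spot and invest in MXN: 9,000,000,000 × 0.042212 × 1.00794805556 = MXN 382,927,529.89.
The quoted forward overvalues HUF, so borrow MXN, buy HUF at spot, deposit the HUF at 8.07%, and sell the proceeds forward at 0.042718.
The gap between the two covered legs is MXN 7,653,503.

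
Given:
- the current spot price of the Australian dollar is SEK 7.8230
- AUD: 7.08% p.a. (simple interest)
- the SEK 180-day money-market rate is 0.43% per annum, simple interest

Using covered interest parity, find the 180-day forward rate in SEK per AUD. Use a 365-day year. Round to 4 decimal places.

7.5751

T = 180/365 years.
SEK growth factor: 1 + 0.0043×180/365 = 1.0021205.
Growth of 1 AUD over T: 1 + 0.0708×180/365 = 1.0349151.
CIP: F = S · (grow SEK)/(grow AUD) = 7.823 × 1.0021205/1.0349151 = 7.575103 SEK per AUD.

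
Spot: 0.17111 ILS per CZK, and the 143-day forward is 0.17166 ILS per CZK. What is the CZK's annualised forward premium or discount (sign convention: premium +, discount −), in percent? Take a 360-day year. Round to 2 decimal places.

+0.81%

T = 143/360 years.
Period premium: (0.17166 − 0.17111)/0.17111 = 0.0032143.
×(1/T) gives 0.81% p.a.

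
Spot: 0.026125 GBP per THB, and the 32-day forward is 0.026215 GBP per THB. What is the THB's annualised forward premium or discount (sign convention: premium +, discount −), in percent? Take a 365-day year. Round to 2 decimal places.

T = 32/365 years.
(F − S)/S = (0.026215 − 0.026125)/0.026125 = 0.0034450.
×(1/T) gives 3.93% p.a.

+3.93%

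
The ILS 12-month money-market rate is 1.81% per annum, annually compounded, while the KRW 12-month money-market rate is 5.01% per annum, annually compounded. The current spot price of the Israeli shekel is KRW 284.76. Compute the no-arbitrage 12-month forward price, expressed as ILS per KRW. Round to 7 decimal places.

0.0034047

T = 1 year.
KRW growth factor: (1 + 0.0501)^1 = 1.050100.
ILS accumulates by (1 + 0.0181)^1 = 1.018100.
So F = 284.76 × 1.050100 / 1.018100 = 293.7103 (KRW/ILS).
Quoted the other way: 1/293.7103 = 0.0034047 ILS per KRW.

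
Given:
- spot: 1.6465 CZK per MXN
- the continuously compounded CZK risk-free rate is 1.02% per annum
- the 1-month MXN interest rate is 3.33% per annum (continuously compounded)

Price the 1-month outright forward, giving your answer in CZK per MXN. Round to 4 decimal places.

T = 1/12 years.
CZK growth factor: e^(0.0102×1/12) = 1.0008504.
Growth of 1 MXN over T: e^(0.0333×1/12) = 1.0027789.
CIP: F = S · (grow CZK)/(grow MXN) = 1.6465 × 1.0008504/1.0027789 = 1.643334 CZK per MXN.

1.6433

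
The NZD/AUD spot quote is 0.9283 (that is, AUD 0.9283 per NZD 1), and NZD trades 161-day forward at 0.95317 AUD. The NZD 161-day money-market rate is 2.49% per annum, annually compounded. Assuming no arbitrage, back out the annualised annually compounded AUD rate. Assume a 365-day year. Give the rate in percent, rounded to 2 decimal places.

8.82%

T = 161/365 years.
F/S = 0.95317/0.9283 = 1.0267909 = (growth of AUD) / (growth of NZD).
NZD growth factor: (1 + 0.0249)^(161/365) = 1.0109078.
So the AUD growth factor = 1.0379909.
Annualise: 1.0379909^(365/161) − 1 = 0.088208 = 8.82%.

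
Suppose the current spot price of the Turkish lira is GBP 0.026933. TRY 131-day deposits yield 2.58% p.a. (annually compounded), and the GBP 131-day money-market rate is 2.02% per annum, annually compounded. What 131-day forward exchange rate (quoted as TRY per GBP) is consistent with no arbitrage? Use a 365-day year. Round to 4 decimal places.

37.2022

T = 131/365 years.
GBP accumulates by (1 + 0.0202)^(131/365) = 1.00720343.
Growth of 1 TRY over T: (1 + 0.0258)^(131/365) = 1.00918421.
Forward (GBP per TRY) = 0.026933 × 1.00720343 / 1.00918421 = 0.026880137.
Invert for TRY per GBP: 1 / 0.026880137 = 37.2022.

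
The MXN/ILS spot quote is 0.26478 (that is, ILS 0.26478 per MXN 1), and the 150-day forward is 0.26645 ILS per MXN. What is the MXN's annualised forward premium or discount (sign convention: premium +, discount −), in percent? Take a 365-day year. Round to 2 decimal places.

+1.53%

T = 150/365 years.
(F − S)/S = (0.26645 − 0.26478)/0.26478 = 0.0063071.
Annualise by dividing by T: 0.0063071 / (150/365) = 0.015347 → 1.53%.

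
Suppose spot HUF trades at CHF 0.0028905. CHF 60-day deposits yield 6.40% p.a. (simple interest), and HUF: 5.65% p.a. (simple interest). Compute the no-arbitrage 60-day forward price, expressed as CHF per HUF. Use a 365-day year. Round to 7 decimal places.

0.0028940

T = 60/365 years.
CHF growth factor: 1 + 0.0640×60/365 = 1.0105205.
HUF growth factor: 1 + 0.0565×60/365 = 1.0092877.
CIP: F = S · (grow CHF)/(grow HUF) = 0.0028905 × 1.0105205/1.0092877 = 0.002894031 CHF per HUF.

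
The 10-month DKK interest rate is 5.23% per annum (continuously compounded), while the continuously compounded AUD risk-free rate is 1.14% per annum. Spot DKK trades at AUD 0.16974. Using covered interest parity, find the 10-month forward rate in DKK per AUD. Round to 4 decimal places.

6.0956

T = 10/12 years.
AUD accumulates by e^(0.0114×10/12) = 1.0095453.
DKK growth factor: e^(0.0523×10/12) = 1.044547.
Forward (AUD per DKK) = 0.16974 × 1.0095453 / 1.044547 = 0.1640522.
Invert for DKK per AUD: 1 / 0.1640522 = 6.0956.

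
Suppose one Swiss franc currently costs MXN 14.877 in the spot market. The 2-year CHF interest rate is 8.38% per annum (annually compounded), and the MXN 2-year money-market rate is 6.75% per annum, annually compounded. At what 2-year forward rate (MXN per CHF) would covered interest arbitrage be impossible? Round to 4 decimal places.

14.4329

T = 2 years.
MXN accumulates by (1 + 0.0675)^2 = 1.13955625.
CHF growth factor: (1 + 0.0838)^2 = 1.17462244.
So F = 14.877 × 1.13955625 / 1.17462244 = 14.432875 (MXN/CHF).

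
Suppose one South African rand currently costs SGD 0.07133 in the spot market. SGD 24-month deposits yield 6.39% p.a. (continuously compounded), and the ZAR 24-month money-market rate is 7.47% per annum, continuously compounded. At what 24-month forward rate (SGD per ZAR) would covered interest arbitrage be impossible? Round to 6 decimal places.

0.069806

T = 2 years.
SGD growth factor: e^(0.0639×2) = 1.1363257.
Growth of 1 ZAR over T: e^(0.0747×2) = 1.1611374.
Forward (SGD per ZAR) = 0.07133 × 1.1363257 / 1.1611374 = 0.06980579.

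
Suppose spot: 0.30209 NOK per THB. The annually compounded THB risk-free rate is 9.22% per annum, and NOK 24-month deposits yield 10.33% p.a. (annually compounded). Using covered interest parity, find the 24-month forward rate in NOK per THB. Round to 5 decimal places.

0.30826

T = 2 years.
NOK accumulates by (1 + 0.1033)^2 = 1.2172709.
THB accumulates by (1 + 0.0922)^2 = 1.1929008.
So F = 0.30209 × 1.2172709 / 1.1929008 = 0.3082615 (NOK/THB).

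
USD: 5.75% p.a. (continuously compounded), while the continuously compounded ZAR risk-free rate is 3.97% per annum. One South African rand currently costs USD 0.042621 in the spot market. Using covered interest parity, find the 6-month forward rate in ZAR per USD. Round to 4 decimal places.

23.2547

T = 6/12 years.
USD growth factor: e^(0.0575×6/12) = 1.02916727.
Growth of 1 ZAR over T: e^(0.0397×6/12) = 1.02004832.
Forward (USD per ZAR) = 0.042621 × 1.02916727 / 1.02004832 = 0.043002020.
Invert for ZAR per USD: 1 / 0.043002020 = 23.2547.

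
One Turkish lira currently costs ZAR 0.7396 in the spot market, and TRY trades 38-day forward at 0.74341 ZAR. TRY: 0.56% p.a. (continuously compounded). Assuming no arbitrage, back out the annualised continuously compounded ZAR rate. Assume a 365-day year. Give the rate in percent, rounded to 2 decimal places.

5.50%

T = 38/365 years.
CIP gives F = S · g_ZAR/g_TRY, so g_ZAR/g_TRY = 0.74341/0.7396 = 1.0051514.
The TRY side grows by e^(0.0056×38/365) = 1.0005832.
Hence g_ZAR = 1.0057376.
r = ln(1.0057376)/(38/365) = 0.054954 → 5.50%.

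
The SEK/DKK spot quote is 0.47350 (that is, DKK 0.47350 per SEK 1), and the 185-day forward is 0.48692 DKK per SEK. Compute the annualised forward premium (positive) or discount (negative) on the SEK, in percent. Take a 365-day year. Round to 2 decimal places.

+5.59%

T = 185/365 years.
SEK trades forward at +2.83421% vs spot over the period.
Annualise by dividing by T: 0.0283421 / (185/365) = 0.055918 → 5.59%.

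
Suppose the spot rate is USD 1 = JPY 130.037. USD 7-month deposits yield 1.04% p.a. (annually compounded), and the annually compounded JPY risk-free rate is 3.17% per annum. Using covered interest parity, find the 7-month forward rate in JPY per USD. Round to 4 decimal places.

131.6291

T = 7/12 years.
JPY growth factor: (1 + 0.0317)^(7/12) = 1.018371338.
USD accumulates by (1 + 0.0104)^(7/12) = 1.006053586.
Forward (JPY per USD) = 130.037 × 1.018371338 / 1.006053586 = 131.629125.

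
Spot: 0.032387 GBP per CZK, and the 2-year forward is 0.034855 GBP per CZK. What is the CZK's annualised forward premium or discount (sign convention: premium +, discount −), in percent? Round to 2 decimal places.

T = 2 years.
CZK trades forward at +7.62034% vs spot over the period.
Annualise by dividing by T: 0.0762034 / 2 = 0.038102 → 3.81%.

+3.81%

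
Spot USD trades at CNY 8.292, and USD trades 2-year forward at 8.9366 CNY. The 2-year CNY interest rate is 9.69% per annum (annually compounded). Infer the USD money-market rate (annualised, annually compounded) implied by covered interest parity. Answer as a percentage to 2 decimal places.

5.66%

T = 2 years.
F/S = 8.9366/8.292 = 1.0777376 = (growth of CNY) / (growth of USD).
The CNY side grows by (1 + 0.0969)^2 = 1.2031896.
Hence g_USD = 1.1164031.
r = 1.1164031^(1/2) − 1 = 0.056600 → 5.66%.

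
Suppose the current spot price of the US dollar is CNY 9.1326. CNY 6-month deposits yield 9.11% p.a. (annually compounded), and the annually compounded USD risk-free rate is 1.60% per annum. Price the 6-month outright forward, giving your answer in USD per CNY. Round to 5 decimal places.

0.10566

T = 6/12 years.
CNY accumulates by (1 + 0.0911)^(6/12) = 1.0445573.
USD accumulates by (1 + 0.0160)^(6/12) = 1.0079683.
So F = 9.1326 × 1.0445573 / 1.0079683 = 9.464111 (CNY/USD).
Quoted the other way: 1/9.464111 = 0.10566 USD per CNY.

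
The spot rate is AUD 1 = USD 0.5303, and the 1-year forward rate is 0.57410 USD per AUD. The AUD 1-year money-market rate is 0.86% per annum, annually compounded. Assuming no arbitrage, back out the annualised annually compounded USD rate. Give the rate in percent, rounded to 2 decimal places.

9.19%

T = 1 year.
F/S = 0.5741/0.5303 = 1.0825948 = (growth of USD) / (growth of AUD).
The AUD side grows by (1 + 0.0086)^1 = 1.008600.
Hence g_USD = 1.0919051.
r = 1.0919051^(1/1) − 1 = 0.091905 → 9.19%.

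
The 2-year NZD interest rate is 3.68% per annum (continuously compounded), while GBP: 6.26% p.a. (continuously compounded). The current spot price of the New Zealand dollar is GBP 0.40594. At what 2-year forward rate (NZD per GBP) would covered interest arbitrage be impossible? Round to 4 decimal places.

2.3395

T = 2 years.
Growth of 1 GBP over T: e^(0.0626×2) = 1.1333751.
Growth of 1 NZD over T: e^(0.0368×2) = 1.0763762.
CIP: F = S · (grow GBP)/(grow NZD) = 0.40594 × 1.1333751/1.0763762 = 0.4274363 GBP per NZD.
Quoted the other way: 1/0.4274363 = 2.3395 NZD per GBP.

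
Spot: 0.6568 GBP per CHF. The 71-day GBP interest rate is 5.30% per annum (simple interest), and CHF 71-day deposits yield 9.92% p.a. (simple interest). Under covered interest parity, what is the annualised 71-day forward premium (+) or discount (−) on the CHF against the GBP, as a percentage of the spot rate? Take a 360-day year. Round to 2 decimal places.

T = 71/360 years.
CIP forward (GBP per CHF) = 0.6568 × 1.0104528/1.0195644 = 0.6509303.
Annualised premium = (F − S)/S × (1/T) = (0.6509303 − 0.6568)/0.6568 ÷ (71/360) = -4.53%.

-4.53%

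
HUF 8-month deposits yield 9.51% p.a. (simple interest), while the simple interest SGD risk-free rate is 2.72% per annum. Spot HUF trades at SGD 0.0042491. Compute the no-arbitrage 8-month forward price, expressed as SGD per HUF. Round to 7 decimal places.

0.0040682

T = 8/12 years.
Growth of 1 SGD over T: 1 + 0.0272×8/12 = 1.0181333.
HUF growth factor: 1 + 0.0951×8/12 = 1.063400.
Forward (SGD per HUF) = 0.0042491 × 1.0181333 / 1.063400 = 0.004068225.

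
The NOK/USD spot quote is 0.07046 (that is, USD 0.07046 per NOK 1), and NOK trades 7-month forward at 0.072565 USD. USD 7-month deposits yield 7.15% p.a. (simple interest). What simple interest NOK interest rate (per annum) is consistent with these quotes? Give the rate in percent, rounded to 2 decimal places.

1.97%

T = 7/12 years.
F/S = 0.072565/0.07046 = 1.0298751 = (growth of USD) / (growth of NOK).
USD growth factor: 1 + 0.0715×7/12 = 1.0417083.
So the NOK growth factor = 1.0114899.
r = (1.0114899 − 1)/(7/12) = 0.019697 → 1.97%.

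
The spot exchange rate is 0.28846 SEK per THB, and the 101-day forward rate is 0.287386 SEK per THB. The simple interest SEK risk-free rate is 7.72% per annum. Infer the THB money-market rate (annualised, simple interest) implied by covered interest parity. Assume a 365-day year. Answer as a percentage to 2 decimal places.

9.10%

T = 101/365 years.
F/S = 0.287386/0.28846 = 0.9962768 = (growth of SEK) / (growth of THB).
SEK growth factor: 1 + 0.0772×101/365 = 1.0213622.
Hence g_THB = 1.0251791.
r = (1.0251791 − 1)/(101/365) = 0.090994 → 9.10%.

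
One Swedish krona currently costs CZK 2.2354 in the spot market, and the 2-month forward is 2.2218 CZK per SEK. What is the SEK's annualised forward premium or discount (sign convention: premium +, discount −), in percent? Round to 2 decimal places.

-3.65%

T = 2/12 years.
SEK trades forward at -0.60839% vs spot over the period.
Annualise by dividing by T: -0.0060839 / (2/12) = -0.036503 → -3.65%.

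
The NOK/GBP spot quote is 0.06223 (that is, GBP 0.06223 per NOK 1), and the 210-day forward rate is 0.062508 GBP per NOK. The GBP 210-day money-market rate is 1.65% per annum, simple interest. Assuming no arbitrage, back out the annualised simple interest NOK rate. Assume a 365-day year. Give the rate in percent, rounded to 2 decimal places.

T = 210/365 years.
CIP gives F = S · g_GBP/g_NOK, so g_GBP/g_NOK = 0.062508/0.06223 = 1.0044673.
GBP growth factor: 1 + 0.0165×210/365 = 1.0094932.
Hence g_NOK = 1.0050035.
r = (1.0050035 − 1)/(210/365) = 0.008697 → 0.87%.

0.87%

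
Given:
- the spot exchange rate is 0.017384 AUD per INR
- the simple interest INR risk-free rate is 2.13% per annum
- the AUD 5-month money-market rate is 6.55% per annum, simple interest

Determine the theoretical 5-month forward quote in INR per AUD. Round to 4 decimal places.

56.4929

T = 5/12 years.
Growth of 1 AUD over T: 1 + 0.0655×5/12 = 1.02729167.
Growth of 1 INR over T: 1 + 0.0213×5/12 = 1.008875.
So F = 0.017384 × 1.02729167 / 1.008875 = 0.017701339 (AUD/INR).
Quoted the other way: 1/0.017701339 = 56.4929 INR per AUD.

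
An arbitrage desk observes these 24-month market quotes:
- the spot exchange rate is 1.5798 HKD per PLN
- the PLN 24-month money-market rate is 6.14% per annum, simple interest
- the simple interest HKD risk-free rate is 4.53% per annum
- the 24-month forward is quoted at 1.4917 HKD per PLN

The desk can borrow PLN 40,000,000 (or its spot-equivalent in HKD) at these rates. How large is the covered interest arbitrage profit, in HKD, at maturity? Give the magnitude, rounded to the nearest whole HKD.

T = 2 years.
Route A — deposit PLN, sell forward: 40,000,000 × 1.122800 × 1.4917 = HKD 66,995,230.40.
Route B — convert at spot, deposit HKD: 40,000,000 × 1.5798 × 1.090600 = HKD 68,917,195.20.
The quoted forward undervalues PLN, so borrow PLN, convert to HKD at spot, deposit the HKD at 4.53%, and buy PLN forward at 1.4917 to cover the loan.
The gap between the two covered legs is HKD 1,921,965.

HKD 1,921,965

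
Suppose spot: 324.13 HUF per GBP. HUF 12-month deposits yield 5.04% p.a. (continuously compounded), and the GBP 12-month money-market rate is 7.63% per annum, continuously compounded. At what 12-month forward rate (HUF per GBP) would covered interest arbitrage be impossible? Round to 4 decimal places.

315.8428

T = 1 year.
Growth of 1 HUF over T: e^(0.0504×1) = 1.051691689.
GBP growth factor: e^(0.0763×1) = 1.079286311.
So F = 324.13 × 1.051691689 / 1.079286311 = 315.842815 (HUF/GBP).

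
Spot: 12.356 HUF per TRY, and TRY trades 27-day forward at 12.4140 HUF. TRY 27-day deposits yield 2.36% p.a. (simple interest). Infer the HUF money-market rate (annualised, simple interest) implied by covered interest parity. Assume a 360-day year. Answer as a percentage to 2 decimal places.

T = 27/360 years.
F/S = 12.414/12.356 = 1.0046941 = (growth of HUF) / (growth of TRY).
The TRY side grows by 1 + 0.0236×27/360 = 1.001770.
Hence g_HUF = 1.0064724.
r = (1.0064724 − 1)/(27/360) = 0.086299 → 8.63%.

8.63%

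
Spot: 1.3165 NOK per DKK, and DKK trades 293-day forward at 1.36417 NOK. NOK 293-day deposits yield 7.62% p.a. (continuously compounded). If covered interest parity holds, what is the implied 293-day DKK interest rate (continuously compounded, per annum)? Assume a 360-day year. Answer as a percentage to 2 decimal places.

T = 293/360 years.
CIP gives F = S · g_NOK/g_DKK, so g_NOK/g_DKK = 1.36417/1.3165 = 1.0362096.
NOK growth factor: e^(0.0762×293/360) = 1.0639819.
So the DKK growth factor = 1.0268018.
r = ln(1.0268018)/(293/360) = 0.032497 → 3.25%.

3.25%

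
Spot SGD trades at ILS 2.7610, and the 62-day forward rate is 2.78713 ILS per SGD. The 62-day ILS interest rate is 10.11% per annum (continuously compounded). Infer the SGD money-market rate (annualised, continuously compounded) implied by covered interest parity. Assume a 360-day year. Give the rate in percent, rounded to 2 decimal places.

T = 62/360 years.
F/S = 2.78713/2.761 = 1.0094640 = (growth of ILS) / (growth of SGD).
ILS growth factor: e^(0.1011×62/360) = 1.0175641.
So the SGD growth factor = 1.0080242.
Take logs: ln 1.0080242 / (62/360) = 0.046406, so 4.64%.

4.64%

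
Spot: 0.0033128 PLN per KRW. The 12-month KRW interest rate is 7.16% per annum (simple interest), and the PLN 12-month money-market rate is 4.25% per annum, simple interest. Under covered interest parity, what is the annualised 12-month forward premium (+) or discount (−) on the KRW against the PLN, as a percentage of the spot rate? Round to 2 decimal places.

-2.72%

T = 1 year.
CIP forward (PLN per KRW) = 0.0033128 × 1.042500/1.071600 = 0.0032228387.
(F − S)/S ÷ T = (0.0032228387 − 0.0033128)/0.0033128/1 = -0.027156 → -2.72%.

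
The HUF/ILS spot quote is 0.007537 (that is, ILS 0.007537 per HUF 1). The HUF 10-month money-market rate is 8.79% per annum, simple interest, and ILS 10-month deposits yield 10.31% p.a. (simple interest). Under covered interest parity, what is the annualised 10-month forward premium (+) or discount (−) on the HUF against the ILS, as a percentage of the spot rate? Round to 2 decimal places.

+1.42%

T = 10/12 years.
No-arbitrage forward: 0.007537 × 1.0859167 / 1.073250 = 0.007625953 ILS/HUF.
(F − S)/S ÷ T = (0.007625953 − 0.007537)/0.007537/(10/12) = 0.014163 → 1.42%.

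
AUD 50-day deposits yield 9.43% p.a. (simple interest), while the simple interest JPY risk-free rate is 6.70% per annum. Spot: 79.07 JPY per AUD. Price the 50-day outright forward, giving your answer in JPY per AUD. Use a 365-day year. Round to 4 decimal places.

78.7781

T = 50/365 years.
JPY accumulates by 1 + 0.0670×50/365 = 1.00917808.
AUD accumulates by 1 + 0.0943×50/365 = 1.01291781.
Forward (JPY per AUD) = 79.07 × 1.00917808 / 1.01291781 = 78.778071.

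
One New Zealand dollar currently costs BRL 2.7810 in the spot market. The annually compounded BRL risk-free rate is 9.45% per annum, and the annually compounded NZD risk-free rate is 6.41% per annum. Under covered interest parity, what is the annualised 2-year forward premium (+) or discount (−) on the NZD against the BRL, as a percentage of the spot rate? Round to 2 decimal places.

T = 2 years.
F = S · g_BRL/g_NZD = 2.781 × 1.1979302/1.1323088 = 2.9421690.
Annualised premium = (F − S)/S × (1/T) = (2.9421690 − 2.781)/2.781 ÷ 2 = 2.90%.

+2.90%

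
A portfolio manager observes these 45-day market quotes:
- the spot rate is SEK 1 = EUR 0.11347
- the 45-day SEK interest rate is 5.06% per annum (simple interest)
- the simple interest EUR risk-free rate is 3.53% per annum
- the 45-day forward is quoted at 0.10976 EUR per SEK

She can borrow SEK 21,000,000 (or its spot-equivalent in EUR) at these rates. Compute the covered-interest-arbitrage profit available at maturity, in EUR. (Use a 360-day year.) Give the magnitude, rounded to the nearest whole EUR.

EUR 73,846

T = 45/360 years.
Keep in SEK, deliver into the forward: 21,000,000·1.006325·0.10976 = EUR 2,319,538.87.
Swap to EUR now, deposit: 21,000,000·0.11347·1.0044125 = EUR 2,393,384.41.
The quoted forward undervalues SEK, so borrow SEK, convert to EUR at spot, deposit the EUR at 3.53%, and buy SEK forward at 0.10976 to cover the loan.
Profit = 2,393,384.41 − 2,319,538.87 = EUR 73,846.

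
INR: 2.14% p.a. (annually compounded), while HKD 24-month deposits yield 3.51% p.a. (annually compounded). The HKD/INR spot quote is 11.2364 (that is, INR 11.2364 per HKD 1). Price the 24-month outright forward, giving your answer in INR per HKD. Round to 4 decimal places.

T = 2 years.
INR accumulates by (1 + 0.0214)^2 = 1.04325796.
HKD growth factor: (1 + 0.0351)^2 = 1.07143201.
So F = 11.2364 × 1.04325796 / 1.07143201 = 10.940931 (INR/HKD).

10.9409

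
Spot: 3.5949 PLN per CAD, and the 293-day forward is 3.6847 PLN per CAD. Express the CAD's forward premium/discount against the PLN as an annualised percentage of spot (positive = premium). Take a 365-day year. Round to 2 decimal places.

T = 293/365 years.
Period premium: (3.6847 − 3.5949)/3.5949 = 0.0249798.
Per annum: 0.0249798 / (293/365) = 0.031118 = 3.11%.

+3.11%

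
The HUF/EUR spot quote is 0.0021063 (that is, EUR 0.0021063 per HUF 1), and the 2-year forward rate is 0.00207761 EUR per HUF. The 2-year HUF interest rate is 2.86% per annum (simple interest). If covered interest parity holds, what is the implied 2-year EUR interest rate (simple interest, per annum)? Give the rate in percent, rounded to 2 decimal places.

T = 2 years.
CIP gives F = S · g_EUR/g_HUF, so g_EUR/g_HUF = 0.00207761/0.0021063 = 0.9863790.
The HUF side grows by 1 + 0.0286×2 = 1.057200.
So the EUR growth factor = 1.0427999.
(1.0427999 − 1)/T = 0.021400, i.e. 2.14%.

2.14%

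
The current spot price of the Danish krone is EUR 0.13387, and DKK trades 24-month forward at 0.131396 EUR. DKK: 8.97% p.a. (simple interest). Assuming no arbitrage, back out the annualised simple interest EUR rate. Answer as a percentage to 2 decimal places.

7.88%

T = 2 years.
F/S = 0.131396/0.13387 = 0.9815194 = (growth of EUR) / (growth of DKK).
The DKK side grows by 1 + 0.0897×2 = 1.179400.
So the EUR growth factor = 1.157604.
(1.157604 − 1)/T = 0.078802, i.e. 7.88%.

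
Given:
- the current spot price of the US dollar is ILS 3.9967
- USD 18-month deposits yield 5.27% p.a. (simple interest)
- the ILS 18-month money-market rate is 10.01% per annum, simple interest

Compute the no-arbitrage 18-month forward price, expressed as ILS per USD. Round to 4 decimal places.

4.2600

T = 18/12 years.
Growth of 1 ILS over T: 1 + 0.1001×18/12 = 1.150150.
USD accumulates by 1 + 0.0527×18/12 = 1.079050.
So F = 3.9967 × 1.150150 / 1.079050 = 4.260048 (ILS/USD).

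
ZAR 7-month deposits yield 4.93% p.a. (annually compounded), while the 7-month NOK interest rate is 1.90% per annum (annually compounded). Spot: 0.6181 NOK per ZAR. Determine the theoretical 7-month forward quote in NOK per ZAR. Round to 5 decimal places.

0.60762

T = 7/12 years.
Growth of 1 NOK over T: (1 + 0.0190)^(7/12) = 1.0110399.
Growth of 1 ZAR over T: (1 + 0.0493)^(7/12) = 1.0284696.
So F = 0.6181 × 1.0110399 / 1.0284696 = 0.6076249 (NOK/ZAR).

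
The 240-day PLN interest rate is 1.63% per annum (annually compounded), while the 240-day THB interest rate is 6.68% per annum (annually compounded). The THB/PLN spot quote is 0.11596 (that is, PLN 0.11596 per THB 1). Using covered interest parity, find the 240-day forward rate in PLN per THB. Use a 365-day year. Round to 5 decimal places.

T = 240/365 years.
PLN growth factor: (1 + 0.0163)^(240/365) = 1.0106881.
THB growth factor: (1 + 0.0668)^(240/365) = 1.0434353.
CIP: F = S · (grow PLN)/(grow THB) = 0.11596 × 1.0106881/1.0434353 = 0.1123207 PLN per THB.

0.11232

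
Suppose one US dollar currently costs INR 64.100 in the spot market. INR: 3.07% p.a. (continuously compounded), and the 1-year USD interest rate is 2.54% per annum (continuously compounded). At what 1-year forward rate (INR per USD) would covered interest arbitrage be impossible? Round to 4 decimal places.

64.4406

T = 1 year.
INR accumulates by e^(0.0307×1) = 1.0311761.
USD accumulates by e^(0.0254×1) = 1.02572533.
Forward (INR per USD) = 64.1 × 1.0311761 / 1.02572533 = 64.440631.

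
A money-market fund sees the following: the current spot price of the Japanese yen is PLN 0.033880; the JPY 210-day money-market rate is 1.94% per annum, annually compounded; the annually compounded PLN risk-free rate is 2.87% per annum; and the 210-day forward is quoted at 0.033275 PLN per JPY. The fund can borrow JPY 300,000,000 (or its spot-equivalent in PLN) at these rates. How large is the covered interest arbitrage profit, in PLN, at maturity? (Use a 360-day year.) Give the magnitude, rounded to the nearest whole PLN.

T = 210/360 years.
Invest the JPY and cover forward: 300,000,000 × 1.0112713426 × 0.033275 = PLN 10,095,016.18.
Convert at spot and invest in PLN: 300,000,000 × 0.033880 × 1.016642899 = PLN 10,333,158.43.
The quoted forward undervalues JPY, so borrow JPY, convert to PLN at spot, deposit the PLN at 2.87%, and buy JPY forward at 0.033275 to cover the loan.
Arbitrage profit = |10,095,016.18 − 10,333,158.43| = PLN 238,142.

PLN 238,142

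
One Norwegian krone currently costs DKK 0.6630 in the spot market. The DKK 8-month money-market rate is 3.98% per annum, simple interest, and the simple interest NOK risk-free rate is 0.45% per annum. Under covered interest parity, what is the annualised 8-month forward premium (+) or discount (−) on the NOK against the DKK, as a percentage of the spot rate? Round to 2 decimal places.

+3.52%

T = 8/12 years.
F = S · g_DKK/g_NOK = 0.663 × 1.0265333/1.003000 = 0.6785559.
(F − S)/S ÷ T = (0.6785559 − 0.663)/0.663/(8/12) = 0.035194 → 3.52%.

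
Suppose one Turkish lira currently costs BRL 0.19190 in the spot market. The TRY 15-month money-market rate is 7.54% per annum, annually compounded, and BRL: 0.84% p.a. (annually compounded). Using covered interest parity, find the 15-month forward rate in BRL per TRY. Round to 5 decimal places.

T = 15/12 years.
BRL growth factor: (1 + 0.0084)^(15/12) = 1.010511.
TRY growth factor: (1 + 0.0754)^(15/12) = 1.0951221.
CIP: F = S · (grow BRL)/(grow TRY) = 0.1919 × 1.010511/1.0951221 = 0.1770735 BRL per TRY.

0.17707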